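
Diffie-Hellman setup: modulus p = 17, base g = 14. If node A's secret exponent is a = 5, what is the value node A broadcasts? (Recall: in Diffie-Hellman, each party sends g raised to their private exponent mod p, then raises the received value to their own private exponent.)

12

Public value = 14^5 mod 17.
14^1 ≡ 14 (mod 17)
14^2 = (14^1)^2 ≡ 14^2 = 196 ≡ 9 (mod 17)
14^4 = (14^2)^2 ≡ 9^2 = 81 ≡ 13 (mod 17)
14^5 = 14^4 · 14^1 ≡ 13 · 14 ≡ 12 (mod 17).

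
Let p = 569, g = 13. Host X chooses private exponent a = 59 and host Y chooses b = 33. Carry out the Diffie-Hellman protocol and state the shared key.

431

Host X sends A = g^a mod p = 13^59 mod 569.
13^1 ≡ 13 (mod 569)
13^2 = (13^1)^2 ≡ 13^2 = 169 ≡ 169 (mod 569)
13^4 = (13^2)^2 ≡ 169^2 = 28561 ≡ 111 (mod 569)
13^8 = (13^4)^2 ≡ 111^2 = 12321 ≡ 372 (mod 569)
13^16 = (13^8)^2 ≡ 372^2 = 138384 ≡ 117 (mod 569)
13^32 = (13^16)^2 ≡ 117^2 = 13689 ≡ 33 (mod 569)
13^59 = 13^32 · 13^16 · 13^8 · 13^2 · 13^1 ≡ 33 · 117 · 372 · 169 · 13 ≡ 67 (mod 569).
So A = 67. Host Y then computes K = A^b mod p = 67^33 mod 569.
67^1 ≡ 67 (mod 569)
67^2 = (67^1)^2 ≡ 67^2 = 4489 ≡ 506 (mod 569)
67^4 = (67^2)^2 ≡ 506^2 = 256036 ≡ 555 (mod 569)
67^8 = (67^4)^2 ≡ 555^2 = 308025 ≡ 196 (mod 569)
67^16 = (67^8)^2 ≡ 196^2 = 38416 ≡ 293 (mod 569)
67^32 = (67^16)^2 ≡ 293^2 = 85849 ≡ 499 (mod 569)
67^33 = 67^32 · 67^1 ≡ 499 · 67 ≡ 431 (mod 569).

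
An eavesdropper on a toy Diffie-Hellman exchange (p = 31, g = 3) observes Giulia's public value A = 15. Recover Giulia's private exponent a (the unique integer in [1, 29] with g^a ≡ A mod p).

21

Try successive powers of 3 modulo 31:
3^1 ≡ 3
3^2 ≡ 9
3^3 ≡ 27
3^4 ≡ 19
3^5 ≡ 26
3^6 ≡ 16
3^7 ≡ 17
3^8 ≡ 20
3^9 ≡ 29
3^10 ≡ 25
3^11 ≡ 13
3^12 ≡ 8
3^13 ≡ 24
3^14 ≡ 10
3^15 ≡ 30
3^16 ≡ 28
3^17 ≡ 22
3^18 ≡ 4
3^19 ≡ 12
3^20 ≡ 5
3^21 ≡ 15
Found: a = 21.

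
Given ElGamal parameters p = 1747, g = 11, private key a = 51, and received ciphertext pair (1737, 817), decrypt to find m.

Shared mask s = c₁^a mod p = 1737^51 mod 1747.
1737^1 ≡ 1737 (mod 1747)
1737^2 = (1737^1)^2 ≡ 1737^2 = 3017169 ≡ 100 (mod 1747)
1737^4 = (1737^2)^2 ≡ 100^2 = 10000 ≡ 1265 (mod 1747)
1737^8 = (1737^4)^2 ≡ 1265^2 = 1600225 ≡ 1720 (mod 1747)
1737^16 = (1737^8)^2 ≡ 1720^2 = 2958400 ≡ 729 (mod 1747)
1737^32 = (1737^16)^2 ≡ 729^2 = 531441 ≡ 353 (mod 1747)
1737^51 = 1737^32 · 1737^16 · 1737^2 · 1737^1 ≡ 353 · 729 · 100 · 1737 ≡ 1341 (mod 1747).
So s = 1341; s⁻¹ ≡ 1605 (mod 1747).
m = c₂ · s⁻¹ mod 1747 = 817 · 1605 mod 1747 = 1035.

1035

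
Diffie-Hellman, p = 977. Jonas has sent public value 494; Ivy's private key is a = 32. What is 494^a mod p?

179

Shared key K = 494^32 mod 977.
494^1 ≡ 494 (mod 977)
494^2 = (494^1)^2 ≡ 494^2 = 244036 ≡ 763 (mod 977)
494^4 = (494^2)^2 ≡ 763^2 = 582169 ≡ 854 (mod 977)
494^8 = (494^4)^2 ≡ 854^2 = 729316 ≡ 474 (mod 977)
494^16 = (494^8)^2 ≡ 474^2 = 224676 ≡ 943 (mod 977)
494^32 = (494^16)^2 ≡ 943^2 = 889249 ≡ 179 (mod 977)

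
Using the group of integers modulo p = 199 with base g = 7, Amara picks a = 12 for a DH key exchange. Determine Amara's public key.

Public value = 7^{12} \pmod{199}.
7^1 ≡ 7 (mod 199)
7^2 = (7^1)^2 ≡ 7^2 = 49 ≡ 49 (mod 199)
7^4 = (7^2)^2 ≡ 49^2 = 2401 ≡ 13 (mod 199)
7^8 = (7^4)^2 ≡ 13^2 = 169 ≡ 169 (mod 199)
7^12 = 7^8 · 7^4 ≡ 169 · 13 ≡ 8 (mod 199).

8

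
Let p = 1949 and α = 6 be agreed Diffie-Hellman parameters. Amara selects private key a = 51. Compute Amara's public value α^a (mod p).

1788

Public value = 6^51 (mod 1949).
6^1 ≡ 6 (mod 1949)
6^2 = (6^1)^2 ≡ 6^2 = 36 ≡ 36 (mod 1949)
6^4 = (6^2)^2 ≡ 36^2 = 1296 ≡ 1296 (mod 1949)
6^8 = (6^4)^2 ≡ 1296^2 = 1679616 ≡ 1527 (mod 1949)
6^16 = (6^8)^2 ≡ 1527^2 = 2331729 ≡ 725 (mod 1949)
6^32 = (6^16)^2 ≡ 725^2 = 525625 ≡ 1344 (mod 1949)
6^51 = 6^32 · 6^16 · 6^2 · 6^1 ≡ 1344 · 725 · 36 · 6 ≡ 1788 (mod 1949).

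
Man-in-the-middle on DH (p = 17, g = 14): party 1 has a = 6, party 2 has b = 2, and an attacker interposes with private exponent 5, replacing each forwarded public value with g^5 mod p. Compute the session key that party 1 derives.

Party 1 receives an attacker's public value M = 14^5 mod 17 instead of the honest one.
14^1 ≡ 14 (mod 17)
14^2 = (14^1)^2 ≡ 14^2 = 196 ≡ 9 (mod 17)
14^4 = (14^2)^2 ≡ 9^2 = 81 ≡ 13 (mod 17)
14^5 = 14^4 · 14^1 ≡ 13 · 14 ≡ 12 (mod 17).
So M = 12. Party 1 computes K = M^6 mod 17.
12^1 ≡ 12 (mod 17)
12^2 = (12^1)^2 ≡ 12^2 = 144 ≡ 8 (mod 17)
12^4 = (12^2)^2 ≡ 8^2 = 64 ≡ 13 (mod 17)
12^6 = 12^4 · 12^2 ≡ 13 · 8 ≡ 2 (mod 17).

2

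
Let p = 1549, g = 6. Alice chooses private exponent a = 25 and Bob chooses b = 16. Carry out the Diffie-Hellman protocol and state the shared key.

669

Bob sends B = g^b mod p = 6^16 mod 1549.
6^1 ≡ 6 (mod 1549)
6^2 = (6^1)^2 ≡ 6^2 = 36 ≡ 36 (mod 1549)
6^4 = (6^2)^2 ≡ 36^2 = 1296 ≡ 1296 (mod 1549)
6^8 = (6^4)^2 ≡ 1296^2 = 1679616 ≡ 500 (mod 1549)
6^16 = (6^8)^2 ≡ 500^2 = 250000 ≡ 611 (mod 1549)
So B = 611. Alice then computes K = B^a mod p = 611^25 mod 1549.
611^1 ≡ 611 (mod 1549)
611^2 = (611^1)^2 ≡ 611^2 = 373321 ≡ 12 (mod 1549)
611^4 = (611^2)^2 ≡ 12^2 = 144 ≡ 144 (mod 1549)
611^8 = (611^4)^2 ≡ 144^2 = 20736 ≡ 599 (mod 1549)
611^16 = (611^8)^2 ≡ 599^2 = 358801 ≡ 982 (mod 1549)
611^25 = 611^16 · 611^8 · 611^1 ≡ 982 · 599 · 611 ≡ 669 (mod 1549).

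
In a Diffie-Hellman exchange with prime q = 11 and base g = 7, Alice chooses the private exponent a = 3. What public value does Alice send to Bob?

2

Public value = 7^3 mod 11.
7^1 ≡ 7 (mod 11)
7^2 = (7^1)^2 ≡ 7^2 = 49 ≡ 5 (mod 11)
7^3 = 7^2 · 7^1 ≡ 5 · 7 ≡ 2 (mod 11).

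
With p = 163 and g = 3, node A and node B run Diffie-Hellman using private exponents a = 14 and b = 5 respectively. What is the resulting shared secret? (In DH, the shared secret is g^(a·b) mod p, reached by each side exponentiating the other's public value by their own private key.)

Node A sends A = g^a mod p = 3^14 mod 163.
3^1 ≡ 3 (mod 163)
3^2 = (3^1)^2 ≡ 3^2 = 9 ≡ 9 (mod 163)
3^4 = (3^2)^2 ≡ 9^2 = 81 ≡ 81 (mod 163)
3^8 = (3^4)^2 ≡ 81^2 = 6561 ≡ 41 (mod 163)
3^14 = 3^8 · 3^4 · 3^2 ≡ 41 · 81 · 9 ≡ 60 (mod 163).
So A = 60. Node B then computes K = A^b mod p = 60^5 mod 163.
60^1 ≡ 60 (mod 163)
60^2 = (60^1)^2 ≡ 60^2 = 3600 ≡ 14 (mod 163)
60^4 = (60^2)^2 ≡ 14^2 = 196 ≡ 33 (mod 163)
60^5 = 60^4 · 60^1 ≡ 33 · 60 ≡ 24 (mod 163).

24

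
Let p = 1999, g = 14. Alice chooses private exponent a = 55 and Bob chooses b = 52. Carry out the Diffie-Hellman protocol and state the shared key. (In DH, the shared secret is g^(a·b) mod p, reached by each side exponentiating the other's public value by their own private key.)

Alice sends A = g^a mod p = 14^55 mod 1999.
14^1 ≡ 14 (mod 1999)
14^2 = (14^1)^2 ≡ 14^2 = 196 ≡ 196 (mod 1999)
14^4 = (14^2)^2 ≡ 196^2 = 38416 ≡ 435 (mod 1999)
14^8 = (14^4)^2 ≡ 435^2 = 189225 ≡ 1319 (mod 1999)
14^16 = (14^8)^2 ≡ 1319^2 = 1739761 ≡ 631 (mod 1999)
14^32 = (14^16)^2 ≡ 631^2 = 398161 ≡ 360 (mod 1999)
14^55 = 14^32 · 14^16 · 14^4 · 14^2 · 14^1 ≡ 360 · 631 · 435 · 196 · 14 ≡ 1851 (mod 1999).
So A = 1851. Bob then computes K = A^b mod p = 1851^52 mod 1999.
1851^1 ≡ 1851 (mod 1999)
1851^2 = (1851^1)^2 ≡ 1851^2 = 3426201 ≡ 1914 (mod 1999)
1851^4 = (1851^2)^2 ≡ 1914^2 = 3663396 ≡ 1228 (mod 1999)
1851^8 = (1851^4)^2 ≡ 1228^2 = 1507984 ≡ 738 (mod 1999)
1851^16 = (1851^8)^2 ≡ 738^2 = 544644 ≡ 916 (mod 1999)
1851^32 = (1851^16)^2 ≡ 916^2 = 839056 ≡ 1475 (mod 1999)
1851^52 = 1851^32 · 1851^16 · 1851^4 ≡ 1475 · 916 · 1228 ≡ 790 (mod 1999).

790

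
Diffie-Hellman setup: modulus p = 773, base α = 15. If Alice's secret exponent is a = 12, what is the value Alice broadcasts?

Public value = 15^12 mod 773.
15^1 ≡ 15 (mod 773)
15^2 = (15^1)^2 ≡ 15^2 = 225 ≡ 225 (mod 773)
15^4 = (15^2)^2 ≡ 225^2 = 50625 ≡ 380 (mod 773)
15^8 = (15^4)^2 ≡ 380^2 = 144400 ≡ 622 (mod 773)
15^12 = 15^8 · 15^4 ≡ 622 · 380 ≡ 595 (mod 773).

595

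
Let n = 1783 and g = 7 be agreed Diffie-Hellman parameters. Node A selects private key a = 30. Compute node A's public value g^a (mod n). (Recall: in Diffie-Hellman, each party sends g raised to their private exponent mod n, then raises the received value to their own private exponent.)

483

Public value = 7^30 (mod 1783).
7^1 ≡ 7 (mod 1783)
7^2 = (7^1)^2 ≡ 7^2 = 49 ≡ 49 (mod 1783)
7^4 = (7^2)^2 ≡ 49^2 = 2401 ≡ 618 (mod 1783)
7^8 = (7^4)^2 ≡ 618^2 = 381924 ≡ 362 (mod 1783)
7^16 = (7^8)^2 ≡ 362^2 = 131044 ≡ 885 (mod 1783)
7^30 = 7^16 · 7^8 · 7^4 · 7^2 ≡ 885 · 362 · 618 · 49 ≡ 483 (mod 1783).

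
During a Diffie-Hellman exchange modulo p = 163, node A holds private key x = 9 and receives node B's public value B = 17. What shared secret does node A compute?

Shared key K = 17^9 mod 163.
17^1 ≡ 17 (mod 163)
17^2 = (17^1)^2 ≡ 17^2 = 289 ≡ 126 (mod 163)
17^4 = (17^2)^2 ≡ 126^2 = 15876 ≡ 65 (mod 163)
17^8 = (17^4)^2 ≡ 65^2 = 4225 ≡ 150 (mod 163)
17^9 = 17^8 · 17^1 ≡ 150 · 17 ≡ 105 (mod 163).

105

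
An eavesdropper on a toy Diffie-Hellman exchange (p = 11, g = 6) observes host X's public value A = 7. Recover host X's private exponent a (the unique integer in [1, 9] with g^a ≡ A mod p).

3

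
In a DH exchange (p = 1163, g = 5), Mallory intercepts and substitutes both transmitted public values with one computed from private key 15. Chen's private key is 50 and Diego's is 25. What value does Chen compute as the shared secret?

315

Chen receives Mallory's public value M = 5^15 mod 1163 instead of the honest one.
5^1 ≡ 5 (mod 1163)
5^2 = (5^1)^2 ≡ 5^2 = 25 ≡ 25 (mod 1163)
5^4 = (5^2)^2 ≡ 25^2 = 625 ≡ 625 (mod 1163)
5^8 = (5^4)^2 ≡ 625^2 = 390625 ≡ 1020 (mod 1163)
5^15 = 5^8 · 5^4 · 5^2 · 5^1 ≡ 1020 · 625 · 25 · 5 ≡ 1066 (mod 1163).
So M = 1066. Chen computes K = M^50 mod 1163.
1066^1 ≡ 1066 (mod 1163)
1066^2 = (1066^1)^2 ≡ 1066^2 = 1136356 ≡ 105 (mod 1163)
1066^4 = (1066^2)^2 ≡ 105^2 = 11025 ≡ 558 (mod 1163)
1066^8 = (1066^4)^2 ≡ 558^2 = 311364 ≡ 843 (mod 1163)
1066^16 = (1066^8)^2 ≡ 843^2 = 710649 ≡ 56 (mod 1163)
1066^32 = (1066^16)^2 ≡ 56^2 = 3136 ≡ 810 (mod 1163)
1066^50 = 1066^32 · 1066^16 · 1066^2 ≡ 810 · 56 · 105 ≡ 315 (mod 1163).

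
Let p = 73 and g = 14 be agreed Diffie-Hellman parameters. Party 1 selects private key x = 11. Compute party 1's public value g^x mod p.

62

Public value = 14^11 mod 73.
14^1 ≡ 14 (mod 73)
14^2 = (14^1)^2 ≡ 14^2 = 196 ≡ 50 (mod 73)
14^4 = (14^2)^2 ≡ 50^2 = 2500 ≡ 18 (mod 73)
14^8 = (14^4)^2 ≡ 18^2 = 324 ≡ 32 (mod 73)
14^11 = 14^8 · 14^2 · 14^1 ≡ 32 · 50 · 14 ≡ 62 (mod 73).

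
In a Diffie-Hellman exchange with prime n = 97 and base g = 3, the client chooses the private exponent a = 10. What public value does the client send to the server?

73

Public value = 3^10 mod 97.
3^1 ≡ 3 (mod 97)
3^2 = (3^1)^2 ≡ 3^2 = 9 ≡ 9 (mod 97)
3^4 = (3^2)^2 ≡ 9^2 = 81 ≡ 81 (mod 97)
3^8 = (3^4)^2 ≡ 81^2 = 6561 ≡ 62 (mod 97)
3^10 = 3^8 · 3^2 ≡ 62 · 9 ≡ 73 (mod 97).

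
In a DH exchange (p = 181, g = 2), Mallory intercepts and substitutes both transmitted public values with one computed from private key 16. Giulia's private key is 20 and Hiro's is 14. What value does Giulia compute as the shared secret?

65

Giulia receives Mallory's public value M = 2^16 mod 181 instead of the honest one.
2^1 ≡ 2 (mod 181)
2^2 = (2^1)^2 ≡ 2^2 = 4 ≡ 4 (mod 181)
2^4 = (2^2)^2 ≡ 4^2 = 16 ≡ 16 (mod 181)
2^8 = (2^4)^2 ≡ 16^2 = 256 ≡ 75 (mod 181)
2^16 = (2^8)^2 ≡ 75^2 = 5625 ≡ 14 (mod 181)
So M = 14. Giulia computes K = M^20 mod 181.
14^1 ≡ 14 (mod 181)
14^2 = (14^1)^2 ≡ 14^2 = 196 ≡ 15 (mod 181)
14^4 = (14^2)^2 ≡ 15^2 = 225 ≡ 44 (mod 181)
14^8 = (14^4)^2 ≡ 44^2 = 1936 ≡ 126 (mod 181)
14^16 = (14^8)^2 ≡ 126^2 = 15876 ≡ 129 (mod 181)
14^20 = 14^16 · 14^4 ≡ 129 · 44 ≡ 65 (mod 181).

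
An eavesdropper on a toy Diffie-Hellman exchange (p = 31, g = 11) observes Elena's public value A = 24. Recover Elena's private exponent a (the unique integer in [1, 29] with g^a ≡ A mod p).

11

Try successive powers of 11 modulo 31:
11^1 ≡ 11
11^2 ≡ 28
11^3 ≡ 29
11^4 ≡ 9
11^5 ≡ 6
11^6 ≡ 4
11^7 ≡ 13
11^8 ≡ 19
11^9 ≡ 23
11^10 ≡ 5
11^11 ≡ 24
Found: a = 11.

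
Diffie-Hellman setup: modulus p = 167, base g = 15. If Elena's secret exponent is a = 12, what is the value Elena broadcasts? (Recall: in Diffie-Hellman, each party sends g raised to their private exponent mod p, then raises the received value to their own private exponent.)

Public value = 15^12 (mod 167).
15^1 ≡ 15 (mod 167)
15^2 = (15^1)^2 ≡ 15^2 = 225 ≡ 58 (mod 167)
15^4 = (15^2)^2 ≡ 58^2 = 3364 ≡ 24 (mod 167)
15^8 = (15^4)^2 ≡ 24^2 = 576 ≡ 75 (mod 167)
15^12 = 15^8 · 15^4 ≡ 75 · 24 ≡ 130 (mod 167).

130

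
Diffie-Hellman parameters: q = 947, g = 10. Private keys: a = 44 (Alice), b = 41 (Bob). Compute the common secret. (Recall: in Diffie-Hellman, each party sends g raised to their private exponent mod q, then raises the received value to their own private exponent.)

523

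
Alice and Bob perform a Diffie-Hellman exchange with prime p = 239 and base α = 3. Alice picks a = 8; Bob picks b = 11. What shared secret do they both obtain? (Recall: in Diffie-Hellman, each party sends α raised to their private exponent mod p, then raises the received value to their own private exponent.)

Bob sends B = α^b mod p = 3^11 mod 239.
3^1 ≡ 3 (mod 239)
3^2 = (3^1)^2 ≡ 3^2 = 9 ≡ 9 (mod 239)
3^4 = (3^2)^2 ≡ 9^2 = 81 ≡ 81 (mod 239)
3^8 = (3^4)^2 ≡ 81^2 = 6561 ≡ 108 (mod 239)
3^11 = 3^8 · 3^2 · 3^1 ≡ 108 · 9 · 3 ≡ 48 (mod 239).
So B = 48. Alice then computes K = B^a mod p = 48^8 mod 239.
48^1 ≡ 48 (mod 239)
48^2 = (48^1)^2 ≡ 48^2 = 2304 ≡ 153 (mod 239)
48^4 = (48^2)^2 ≡ 153^2 = 23409 ≡ 226 (mod 239)
48^8 = (48^4)^2 ≡ 226^2 = 51076 ≡ 169 (mod 239)

169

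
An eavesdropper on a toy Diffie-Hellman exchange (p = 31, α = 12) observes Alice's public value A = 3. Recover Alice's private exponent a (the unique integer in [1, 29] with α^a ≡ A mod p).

19

Try successive powers of 12 modulo 31:
12^1 ≡ 12
12^2 ≡ 20
12^3 ≡ 23
12^4 ≡ 28
12^5 ≡ 26
12^6 ≡ 2
12^7 ≡ 24
12^8 ≡ 9
12^9 ≡ 15
12^10 ≡ 25
12^11 ≡ 21
12^12 ≡ 4
12^13 ≡ 17
12^14 ≡ 18
12^15 ≡ 30
12^16 ≡ 19
12^17 ≡ 11
12^18 ≡ 8
12^19 ≡ 3
Found: a = 19.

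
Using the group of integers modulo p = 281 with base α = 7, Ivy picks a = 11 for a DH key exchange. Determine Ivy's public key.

274

Public value = 7^11 mod 281.
7^1 ≡ 7 (mod 281)
7^2 = (7^1)^2 ≡ 7^2 = 49 ≡ 49 (mod 281)
7^4 = (7^2)^2 ≡ 49^2 = 2401 ≡ 153 (mod 281)
7^8 = (7^4)^2 ≡ 153^2 = 23409 ≡ 86 (mod 281)
7^11 = 7^8 · 7^2 · 7^1 ≡ 86 · 49 · 7 ≡ 274 (mod 281).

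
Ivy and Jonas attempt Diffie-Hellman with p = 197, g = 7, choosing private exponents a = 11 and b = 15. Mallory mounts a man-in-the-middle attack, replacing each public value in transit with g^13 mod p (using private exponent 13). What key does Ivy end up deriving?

Ivy receives Mallory's public value M = 7^13 mod 197 instead of the honest one.
7^1 ≡ 7 (mod 197)
7^2 = (7^1)^2 ≡ 7^2 = 49 ≡ 49 (mod 197)
7^4 = (7^2)^2 ≡ 49^2 = 2401 ≡ 37 (mod 197)
7^8 = (7^4)^2 ≡ 37^2 = 1369 ≡ 187 (mod 197)
7^13 = 7^8 · 7^4 · 7^1 ≡ 187 · 37 · 7 ≡ 168 (mod 197).
So M = 168. Ivy computes K = M^11 mod 197.
168^1 ≡ 168 (mod 197)
168^2 = (168^1)^2 ≡ 168^2 = 28224 ≡ 53 (mod 197)
168^4 = (168^2)^2 ≡ 53^2 = 2809 ≡ 51 (mod 197)
168^8 = (168^4)^2 ≡ 51^2 = 2601 ≡ 40 (mod 197)
168^11 = 168^8 · 168^2 · 168^1 ≡ 40 · 53 · 168 ≡ 181 (mod 197).

181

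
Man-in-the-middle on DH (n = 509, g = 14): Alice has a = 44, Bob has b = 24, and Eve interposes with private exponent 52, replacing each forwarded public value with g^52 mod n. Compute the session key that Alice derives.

Alice receives Eve's public value M = 14^52 mod 509 instead of the honest one.
14^1 ≡ 14 (mod 509)
14^2 = (14^1)^2 ≡ 14^2 = 196 ≡ 196 (mod 509)
14^4 = (14^2)^2 ≡ 196^2 = 38416 ≡ 241 (mod 509)
14^8 = (14^4)^2 ≡ 241^2 = 58081 ≡ 55 (mod 509)
14^16 = (14^8)^2 ≡ 55^2 = 3025 ≡ 480 (mod 509)
14^32 = (14^16)^2 ≡ 480^2 = 230400 ≡ 332 (mod 509)
14^52 = 14^32 · 14^16 · 14^4 ≡ 332 · 480 · 241 ≡ 183 (mod 509).
So M = 183. Alice computes K = M^44 mod 509.
183^1 ≡ 183 (mod 509)
183^2 = (183^1)^2 ≡ 183^2 = 33489 ≡ 404 (mod 509)
183^4 = (183^2)^2 ≡ 404^2 = 163216 ≡ 336 (mod 509)
183^8 = (183^4)^2 ≡ 336^2 = 112896 ≡ 407 (mod 509)
183^16 = (183^8)^2 ≡ 407^2 = 165649 ≡ 224 (mod 509)
183^32 = (183^16)^2 ≡ 224^2 = 50176 ≡ 294 (mod 509)
183^44 = 183^32 · 183^8 · 183^4 ≡ 294 · 407 · 336 ≡ 196 (mod 509).

196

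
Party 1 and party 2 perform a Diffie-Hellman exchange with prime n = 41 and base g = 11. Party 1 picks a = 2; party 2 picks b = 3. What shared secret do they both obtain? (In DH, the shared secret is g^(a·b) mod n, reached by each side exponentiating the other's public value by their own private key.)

33

Party 2 sends B = g^b mod n = 11^3 mod 41.
11^1 ≡ 11 (mod 41)
11^2 = (11^1)^2 ≡ 11^2 = 121 ≡ 39 (mod 41)
11^3 = 11^2 · 11^1 ≡ 39 · 11 ≡ 19 (mod 41).
So B = 19. Party 1 then computes K = B^a mod n = 19^2 mod 41.
19^1 ≡ 19 (mod 41)
19^2 = (19^1)^2 ≡ 19^2 = 361 ≡ 33 (mod 41)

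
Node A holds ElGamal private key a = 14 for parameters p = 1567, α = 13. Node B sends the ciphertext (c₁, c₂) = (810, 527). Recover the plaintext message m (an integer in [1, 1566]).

846

Shared mask s = c₁^a mod p = 810^14 mod 1567.
810^1 ≡ 810 (mod 1567)
810^2 = (810^1)^2 ≡ 810^2 = 656100 ≡ 1094 (mod 1567)
810^4 = (810^2)^2 ≡ 1094^2 = 1196836 ≡ 1215 (mod 1567)
810^8 = (810^4)^2 ≡ 1215^2 = 1476225 ≡ 111 (mod 1567)
810^14 = 810^8 · 810^4 · 810^2 ≡ 111 · 1215 · 1094 ≡ 1425 (mod 1567).
So s = 1425; s⁻¹ ≡ 629 (mod 1567).
m = c₂ · s⁻¹ mod 1567 = 527 · 629 mod 1567 = 846.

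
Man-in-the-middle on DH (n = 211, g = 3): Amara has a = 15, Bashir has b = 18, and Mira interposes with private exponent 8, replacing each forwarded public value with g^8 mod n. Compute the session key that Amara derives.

148

Amara receives Mira's public value M = 3^8 mod 211 instead of the honest one.
3^1 ≡ 3 (mod 211)
3^2 = (3^1)^2 ≡ 3^2 = 9 ≡ 9 (mod 211)
3^4 = (3^2)^2 ≡ 9^2 = 81 ≡ 81 (mod 211)
3^8 = (3^4)^2 ≡ 81^2 = 6561 ≡ 20 (mod 211)
So M = 20. Amara computes K = M^15 mod 211.
20^1 ≡ 20 (mod 211)
20^2 = (20^1)^2 ≡ 20^2 = 400 ≡ 189 (mod 211)
20^4 = (20^2)^2 ≡ 189^2 = 35721 ≡ 62 (mod 211)
20^8 = (20^4)^2 ≡ 62^2 = 3844 ≡ 46 (mod 211)
20^15 = 20^8 · 20^4 · 20^2 · 20^1 ≡ 46 · 62 · 189 · 20 ≡ 148 (mod 211).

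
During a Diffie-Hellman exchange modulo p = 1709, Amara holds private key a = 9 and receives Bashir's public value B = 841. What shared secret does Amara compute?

Shared key K = 841^9 mod 1709.
841^1 ≡ 841 (mod 1709)
841^2 = (841^1)^2 ≡ 841^2 = 707281 ≡ 1464 (mod 1709)
841^4 = (841^2)^2 ≡ 1464^2 = 2143296 ≡ 210 (mod 1709)
841^8 = (841^4)^2 ≡ 210^2 = 44100 ≡ 1375 (mod 1709)
841^9 = 841^8 · 841^1 ≡ 1375 · 841 ≡ 1091 (mod 1709).

1091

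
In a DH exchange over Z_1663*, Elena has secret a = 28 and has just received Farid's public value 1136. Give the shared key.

240

Shared key K = 1136^28 mod 1663.
1136^1 ≡ 1136 (mod 1663)
1136^2 = (1136^1)^2 ≡ 1136^2 = 1290496 ≡ 8 (mod 1663)
1136^4 = (1136^2)^2 ≡ 8^2 = 64 ≡ 64 (mod 1663)
1136^8 = (1136^4)^2 ≡ 64^2 = 4096 ≡ 770 (mod 1663)
1136^16 = (1136^8)^2 ≡ 770^2 = 592900 ≡ 872 (mod 1663)
1136^28 = 1136^16 · 1136^8 · 1136^4 ≡ 872 · 770 · 64 ≡ 240 (mod 1663).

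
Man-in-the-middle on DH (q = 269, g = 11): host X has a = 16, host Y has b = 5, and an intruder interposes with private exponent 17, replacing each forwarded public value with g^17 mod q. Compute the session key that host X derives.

115

Host X receives an intruder's public value M = 11^17 mod 269 instead of the honest one.
11^1 ≡ 11 (mod 269)
11^2 = (11^1)^2 ≡ 11^2 = 121 ≡ 121 (mod 269)
11^4 = (11^2)^2 ≡ 121^2 = 14641 ≡ 115 (mod 269)
11^8 = (11^4)^2 ≡ 115^2 = 13225 ≡ 44 (mod 269)
11^16 = (11^8)^2 ≡ 44^2 = 1936 ≡ 53 (mod 269)
11^17 = 11^16 · 11^1 ≡ 53 · 11 ≡ 45 (mod 269).
So M = 45. Host X computes K = M^16 mod 269.
45^1 ≡ 45 (mod 269)
45^2 = (45^1)^2 ≡ 45^2 = 2025 ≡ 142 (mod 269)
45^4 = (45^2)^2 ≡ 142^2 = 20164 ≡ 258 (mod 269)
45^8 = (45^4)^2 ≡ 258^2 = 66564 ≡ 121 (mod 269)
45^16 = (45^8)^2 ≡ 121^2 = 14641 ≡ 115 (mod 269)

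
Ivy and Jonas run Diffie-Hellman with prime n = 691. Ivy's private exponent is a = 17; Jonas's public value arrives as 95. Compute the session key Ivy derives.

666

Shared key K = 95^17 mod 691.
95^1 ≡ 95 (mod 691)
95^2 = (95^1)^2 ≡ 95^2 = 9025 ≡ 42 (mod 691)
95^4 = (95^2)^2 ≡ 42^2 = 1764 ≡ 382 (mod 691)
95^8 = (95^4)^2 ≡ 382^2 = 145924 ≡ 123 (mod 691)
95^16 = (95^8)^2 ≡ 123^2 = 15129 ≡ 618 (mod 691)
95^17 = 95^16 · 95^1 ≡ 618 · 95 ≡ 666 (mod 691).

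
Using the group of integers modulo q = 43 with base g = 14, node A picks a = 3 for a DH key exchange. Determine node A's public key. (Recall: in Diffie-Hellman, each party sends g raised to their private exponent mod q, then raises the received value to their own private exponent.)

Public value = 14^3 (mod 43).
14^1 ≡ 14 (mod 43)
14^2 = (14^1)^2 ≡ 14^2 = 196 ≡ 24 (mod 43)
14^3 = 14^2 · 14^1 ≡ 24 · 14 ≡ 35 (mod 43).

35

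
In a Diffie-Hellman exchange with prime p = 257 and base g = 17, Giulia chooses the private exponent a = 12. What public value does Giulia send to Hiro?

193

Public value = 17^12 (mod 257).
17^1 ≡ 17 (mod 257)
17^2 = (17^1)^2 ≡ 17^2 = 289 ≡ 32 (mod 257)
17^4 = (17^2)^2 ≡ 32^2 = 1024 ≡ 253 (mod 257)
17^8 = (17^4)^2 ≡ 253^2 = 64009 ≡ 16 (mod 257)
17^12 = 17^8 · 17^4 ≡ 16 · 253 ≡ 193 (mod 257).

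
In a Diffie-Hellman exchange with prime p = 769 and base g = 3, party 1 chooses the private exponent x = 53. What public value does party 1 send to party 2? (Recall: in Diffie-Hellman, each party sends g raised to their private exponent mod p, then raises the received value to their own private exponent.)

Public value = 3^53 (mod 769).
3^1 ≡ 3 (mod 769)
3^2 = (3^1)^2 ≡ 3^2 = 9 ≡ 9 (mod 769)
3^4 = (3^2)^2 ≡ 9^2 = 81 ≡ 81 (mod 769)
3^8 = (3^4)^2 ≡ 81^2 = 6561 ≡ 409 (mod 769)
3^16 = (3^8)^2 ≡ 409^2 = 167281 ≡ 408 (mod 769)
3^32 = (3^16)^2 ≡ 408^2 = 166464 ≡ 360 (mod 769)
3^53 = 3^32 · 3^16 · 3^4 · 3^1 ≡ 360 · 408 · 81 · 3 ≡ 243 (mod 769).

243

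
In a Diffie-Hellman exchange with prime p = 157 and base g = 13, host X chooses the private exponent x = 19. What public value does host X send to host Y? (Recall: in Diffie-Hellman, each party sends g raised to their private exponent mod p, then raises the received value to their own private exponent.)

13

Public value = 13^19 (mod 157).
13^1 ≡ 13 (mod 157)
13^2 = (13^1)^2 ≡ 13^2 = 169 ≡ 12 (mod 157)
13^4 = (13^2)^2 ≡ 12^2 = 144 ≡ 144 (mod 157)
13^8 = (13^4)^2 ≡ 144^2 = 20736 ≡ 12 (mod 157)
13^16 = (13^8)^2 ≡ 12^2 = 144 ≡ 144 (mod 157)
13^19 = 13^16 · 13^2 · 13^1 ≡ 144 · 12 · 13 ≡ 13 (mod 157).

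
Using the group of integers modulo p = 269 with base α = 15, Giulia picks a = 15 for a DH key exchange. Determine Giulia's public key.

155

Public value = 15^15 (mod 269).
15^1 ≡ 15 (mod 269)
15^2 = (15^1)^2 ≡ 15^2 = 225 ≡ 225 (mod 269)
15^4 = (15^2)^2 ≡ 225^2 = 50625 ≡ 53 (mod 269)
15^8 = (15^4)^2 ≡ 53^2 = 2809 ≡ 119 (mod 269)
15^15 = 15^8 · 15^4 · 15^2 · 15^1 ≡ 119 · 53 · 225 · 15 ≡ 155 (mod 269).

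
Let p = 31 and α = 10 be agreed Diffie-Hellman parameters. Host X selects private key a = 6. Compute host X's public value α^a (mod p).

2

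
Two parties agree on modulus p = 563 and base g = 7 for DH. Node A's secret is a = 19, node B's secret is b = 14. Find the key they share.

107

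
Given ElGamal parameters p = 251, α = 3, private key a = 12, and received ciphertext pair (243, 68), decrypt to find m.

Shared mask s = c₁^a mod p = 243^12 mod 251.
243^1 ≡ 243 (mod 251)
243^2 = (243^1)^2 ≡ 243^2 = 59049 ≡ 64 (mod 251)
243^4 = (243^2)^2 ≡ 64^2 = 4096 ≡ 80 (mod 251)
243^8 = (243^4)^2 ≡ 80^2 = 6400 ≡ 125 (mod 251)
243^12 = 243^8 · 243^4 ≡ 125 · 80 ≡ 211 (mod 251).
So s = 211; s⁻¹ ≡ 69 (mod 251).
m = c₂ · s⁻¹ mod 251 = 68 · 69 mod 251 = 174.

174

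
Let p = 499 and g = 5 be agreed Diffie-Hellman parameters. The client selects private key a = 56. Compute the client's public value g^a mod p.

292

Public value = 5^56 mod 499.
5^1 ≡ 5 (mod 499)
5^2 = (5^1)^2 ≡ 5^2 = 25 ≡ 25 (mod 499)
5^4 = (5^2)^2 ≡ 25^2 = 625 ≡ 126 (mod 499)
5^8 = (5^4)^2 ≡ 126^2 = 15876 ≡ 407 (mod 499)
5^16 = (5^8)^2 ≡ 407^2 = 165649 ≡ 480 (mod 499)
5^32 = (5^16)^2 ≡ 480^2 = 230400 ≡ 361 (mod 499)
5^56 = 5^32 · 5^16 · 5^8 ≡ 361 · 480 · 407 ≡ 292 (mod 499).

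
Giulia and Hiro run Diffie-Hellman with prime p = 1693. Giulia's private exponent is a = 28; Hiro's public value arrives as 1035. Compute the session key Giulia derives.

1140

Shared key K = 1035^28 mod 1693.
1035^1 ≡ 1035 (mod 1693)
1035^2 = (1035^1)^2 ≡ 1035^2 = 1071225 ≡ 1249 (mod 1693)
1035^4 = (1035^2)^2 ≡ 1249^2 = 1560001 ≡ 748 (mod 1693)
1035^8 = (1035^4)^2 ≡ 748^2 = 559504 ≡ 814 (mod 1693)
1035^16 = (1035^8)^2 ≡ 814^2 = 662596 ≡ 633 (mod 1693)
1035^28 = 1035^16 · 1035^8 · 1035^4 ≡ 633 · 814 · 748 ≡ 1140 (mod 1693).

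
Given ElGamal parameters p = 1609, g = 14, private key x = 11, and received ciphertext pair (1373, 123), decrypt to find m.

1454

Shared mask s = c₁^x mod p = 1373^11 mod 1609.
1373^1 ≡ 1373 (mod 1609)
1373^2 = (1373^1)^2 ≡ 1373^2 = 1885129 ≡ 990 (mod 1609)
1373^4 = (1373^2)^2 ≡ 990^2 = 980100 ≡ 219 (mod 1609)
1373^8 = (1373^4)^2 ≡ 219^2 = 47961 ≡ 1300 (mod 1609)
1373^11 = 1373^8 · 1373^2 · 1373^1 ≡ 1300 · 990 · 1373 ≡ 539 (mod 1609).
So s = 539; s⁻¹ ≡ 1006 (mod 1609).
m = c₂ · s⁻¹ mod 1609 = 123 · 1006 mod 1609 = 1454.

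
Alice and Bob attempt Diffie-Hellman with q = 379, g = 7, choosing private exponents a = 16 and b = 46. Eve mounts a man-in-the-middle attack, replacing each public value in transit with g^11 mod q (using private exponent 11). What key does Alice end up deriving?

Alice receives Eve's public value M = 7^11 mod 379 instead of the honest one.
7^1 ≡ 7 (mod 379)
7^2 = (7^1)^2 ≡ 7^2 = 49 ≡ 49 (mod 379)
7^4 = (7^2)^2 ≡ 49^2 = 2401 ≡ 127 (mod 379)
7^8 = (7^4)^2 ≡ 127^2 = 16129 ≡ 211 (mod 379)
7^11 = 7^8 · 7^2 · 7^1 ≡ 211 · 49 · 7 ≡ 363 (mod 379).
So M = 363. Alice computes K = M^16 mod 379.
363^1 ≡ 363 (mod 379)
363^2 = (363^1)^2 ≡ 363^2 = 131769 ≡ 256 (mod 379)
363^4 = (363^2)^2 ≡ 256^2 = 65536 ≡ 348 (mod 379)
363^8 = (363^4)^2 ≡ 348^2 = 121104 ≡ 203 (mod 379)
363^16 = (363^8)^2 ≡ 203^2 = 41209 ≡ 277 (mod 379)

277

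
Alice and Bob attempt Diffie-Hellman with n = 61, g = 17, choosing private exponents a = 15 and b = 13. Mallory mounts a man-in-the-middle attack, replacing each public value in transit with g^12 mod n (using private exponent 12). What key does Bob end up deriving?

Bob receives Mallory's public value M = 17^12 mod 61 instead of the honest one.
17^1 ≡ 17 (mod 61)
17^2 = (17^1)^2 ≡ 17^2 = 289 ≡ 45 (mod 61)
17^4 = (17^2)^2 ≡ 45^2 = 2025 ≡ 12 (mod 61)
17^8 = (17^4)^2 ≡ 12^2 = 144 ≡ 22 (mod 61)
17^12 = 17^8 · 17^4 ≡ 22 · 12 ≡ 20 (mod 61).
So M = 20. Bob computes K = M^13 mod 61.
20^1 ≡ 20 (mod 61)
20^2 = (20^1)^2 ≡ 20^2 = 400 ≡ 34 (mod 61)
20^4 = (20^2)^2 ≡ 34^2 = 1156 ≡ 58 (mod 61)
20^8 = (20^4)^2 ≡ 58^2 = 3364 ≡ 9 (mod 61)
20^13 = 20^8 · 20^4 · 20^1 ≡ 9 · 58 · 20 ≡ 9 (mod 61).

9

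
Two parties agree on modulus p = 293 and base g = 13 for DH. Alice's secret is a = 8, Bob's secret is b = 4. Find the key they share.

278

Alice sends A = g^a mod p = 13^8 mod 293.
13^1 ≡ 13 (mod 293)
13^2 = (13^1)^2 ≡ 13^2 = 169 ≡ 169 (mod 293)
13^4 = (13^2)^2 ≡ 169^2 = 28561 ≡ 140 (mod 293)
13^8 = (13^4)^2 ≡ 140^2 = 19600 ≡ 262 (mod 293)
So A = 262. Bob then computes K = A^b mod p = 262^4 mod 293.
262^1 ≡ 262 (mod 293)
262^2 = (262^1)^2 ≡ 262^2 = 68644 ≡ 82 (mod 293)
262^4 = (262^2)^2 ≡ 82^2 = 6724 ≡ 278 (mod 293)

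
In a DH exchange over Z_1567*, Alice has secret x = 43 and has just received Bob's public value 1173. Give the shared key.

Shared key K = 1173^43 mod 1567.
1173^1 ≡ 1173 (mod 1567)
1173^2 = (1173^1)^2 ≡ 1173^2 = 1375929 ≡ 103 (mod 1567)
1173^4 = (1173^2)^2 ≡ 103^2 = 10609 ≡ 1207 (mod 1567)
1173^8 = (1173^4)^2 ≡ 1207^2 = 1456849 ≡ 1106 (mod 1567)
1173^16 = (1173^8)^2 ≡ 1106^2 = 1223236 ≡ 976 (mod 1567)
1173^32 = (1173^16)^2 ≡ 976^2 = 952576 ≡ 1407 (mod 1567)
1173^43 = 1173^32 · 1173^8 · 1173^2 · 1173^1 ≡ 1407 · 1106 · 103 · 1173 ≡ 523 (mod 1567).

523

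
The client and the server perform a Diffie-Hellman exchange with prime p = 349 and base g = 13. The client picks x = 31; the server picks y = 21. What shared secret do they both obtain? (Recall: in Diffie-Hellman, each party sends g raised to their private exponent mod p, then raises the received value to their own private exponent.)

101

The client sends A = g^x mod p = 13^31 mod 349.
13^1 ≡ 13 (mod 349)
13^2 = (13^1)^2 ≡ 13^2 = 169 ≡ 169 (mod 349)
13^4 = (13^2)^2 ≡ 169^2 = 28561 ≡ 292 (mod 349)
13^8 = (13^4)^2 ≡ 292^2 = 85264 ≡ 108 (mod 349)
13^16 = (13^8)^2 ≡ 108^2 = 11664 ≡ 147 (mod 349)
13^31 = 13^16 · 13^8 · 13^4 · 13^2 · 13^1 ≡ 147 · 108 · 292 · 169 · 13 ≡ 132 (mod 349).
So A = 132. The server then computes K = A^y mod p = 132^21 mod 349.
132^1 ≡ 132 (mod 349)
132^2 = (132^1)^2 ≡ 132^2 = 17424 ≡ 323 (mod 349)
132^4 = (132^2)^2 ≡ 323^2 = 104329 ≡ 327 (mod 349)
132^8 = (132^4)^2 ≡ 327^2 = 106929 ≡ 135 (mod 349)
132^16 = (132^8)^2 ≡ 135^2 = 18225 ≡ 77 (mod 349)
132^21 = 132^16 · 132^4 · 132^1 ≡ 77 · 327 · 132 ≡ 101 (mod 349).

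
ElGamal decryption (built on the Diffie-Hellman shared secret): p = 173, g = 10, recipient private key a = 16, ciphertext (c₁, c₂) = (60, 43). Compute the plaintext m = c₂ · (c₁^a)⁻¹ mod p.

6

Shared mask s = c₁^a mod p = 60^16 mod 173.
60^1 ≡ 60 (mod 173)
60^2 = (60^1)^2 ≡ 60^2 = 3600 ≡ 140 (mod 173)
60^4 = (60^2)^2 ≡ 140^2 = 19600 ≡ 51 (mod 173)
60^8 = (60^4)^2 ≡ 51^2 = 2601 ≡ 6 (mod 173)
60^16 = (60^8)^2 ≡ 6^2 = 36 ≡ 36 (mod 173)
So s = 36; s⁻¹ ≡ 149 (mod 173).
m = c₂ · s⁻¹ mod 173 = 43 · 149 mod 173 = 6.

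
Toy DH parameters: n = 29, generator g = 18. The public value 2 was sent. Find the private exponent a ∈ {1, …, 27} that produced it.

23

Try successive powers of 18 modulo 29:
18^1 ≡ 18
18^2 ≡ 5
18^3 ≡ 3
18^4 ≡ 25
18^5 ≡ 15
18^6 ≡ 9
18^7 ≡ 17
18^8 ≡ 16
18^9 ≡ 27
18^10 ≡ 22
18^11 ≡ 19
18^12 ≡ 23
18^13 ≡ 8
18^14 ≡ 28
18^15 ≡ 11
18^16 ≡ 24
18^17 ≡ 26
18^18 ≡ 4
18^19 ≡ 14
18^20 ≡ 20
18^21 ≡ 12
18^22 ≡ 13
18^23 ≡ 2
Found: a = 23.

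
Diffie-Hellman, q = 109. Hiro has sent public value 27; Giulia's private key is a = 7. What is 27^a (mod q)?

16

Shared key K = 27^7 mod 109.
27^1 ≡ 27 (mod 109)
27^2 = (27^1)^2 ≡ 27^2 = 729 ≡ 75 (mod 109)
27^4 = (27^2)^2 ≡ 75^2 = 5625 ≡ 66 (mod 109)
27^7 = 27^4 · 27^2 · 27^1 ≡ 66 · 75 · 27 ≡ 16 (mod 109).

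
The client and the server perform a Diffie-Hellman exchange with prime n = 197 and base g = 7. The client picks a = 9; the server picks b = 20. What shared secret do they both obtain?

132

The server sends B = g^b mod n = 7^20 mod 197.
7^1 ≡ 7 (mod 197)
7^2 = (7^1)^2 ≡ 7^2 = 49 ≡ 49 (mod 197)
7^4 = (7^2)^2 ≡ 49^2 = 2401 ≡ 37 (mod 197)
7^8 = (7^4)^2 ≡ 37^2 = 1369 ≡ 187 (mod 197)
7^16 = (7^8)^2 ≡ 187^2 = 34969 ≡ 100 (mod 197)
7^20 = 7^16 · 7^4 ≡ 100 · 37 ≡ 154 (mod 197).
So B = 154. The client then computes K = B^a mod n = 154^9 mod 197.
154^1 ≡ 154 (mod 197)
154^2 = (154^1)^2 ≡ 154^2 = 23716 ≡ 76 (mod 197)
154^4 = (154^2)^2 ≡ 76^2 = 5776 ≡ 63 (mod 197)
154^8 = (154^4)^2 ≡ 63^2 = 3969 ≡ 29 (mod 197)
154^9 = 154^8 · 154^1 ≡ 29 · 154 ≡ 132 (mod 197).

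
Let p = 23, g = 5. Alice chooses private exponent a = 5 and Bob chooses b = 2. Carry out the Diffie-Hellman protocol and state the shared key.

Bob sends B = g^b mod p = 5^2 mod 23.
5^1 ≡ 5 (mod 23)
5^2 = (5^1)^2 ≡ 5^2 = 25 ≡ 2 (mod 23)
So B = 2. Alice then computes K = B^a mod p = 2^5 mod 23.
2^1 ≡ 2 (mod 23)
2^2 = (2^1)^2 ≡ 2^2 = 4 ≡ 4 (mod 23)
2^4 = (2^2)^2 ≡ 4^2 = 16 ≡ 16 (mod 23)
2^5 = 2^4 · 2^1 ≡ 16 · 2 ≡ 9 (mod 23).

9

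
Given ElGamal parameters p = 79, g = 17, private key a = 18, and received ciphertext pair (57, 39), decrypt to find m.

56

Shared mask s = c₁^a mod p = 57^18 mod 79.
57^1 ≡ 57 (mod 79)
57^2 = (57^1)^2 ≡ 57^2 = 3249 ≡ 10 (mod 79)
57^4 = (57^2)^2 ≡ 10^2 = 100 ≡ 21 (mod 79)
57^8 = (57^4)^2 ≡ 21^2 = 441 ≡ 46 (mod 79)
57^16 = (57^8)^2 ≡ 46^2 = 2116 ≡ 62 (mod 79)
57^18 = 57^16 · 57^2 ≡ 62 · 10 ≡ 67 (mod 79).
So s = 67; s⁻¹ ≡ 46 (mod 79).
m = c₂ · s⁻¹ mod 79 = 39 · 46 mod 79 = 56.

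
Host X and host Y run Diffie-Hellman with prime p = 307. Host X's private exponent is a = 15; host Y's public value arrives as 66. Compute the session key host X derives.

Shared key K = 66^15 mod 307.
66^1 ≡ 66 (mod 307)
66^2 = (66^1)^2 ≡ 66^2 = 4356 ≡ 58 (mod 307)
66^4 = (66^2)^2 ≡ 58^2 = 3364 ≡ 294 (mod 307)
66^8 = (66^4)^2 ≡ 294^2 = 86436 ≡ 169 (mod 307)
66^15 = 66^8 · 66^4 · 66^2 · 66^1 ≡ 169 · 294 · 58 · 66 ≡ 149 (mod 307).

149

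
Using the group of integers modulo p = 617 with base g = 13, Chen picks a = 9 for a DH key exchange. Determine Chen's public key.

58

Public value = 13^{9} \pmod{617}.
13^1 ≡ 13 (mod 617)
13^2 = (13^1)^2 ≡ 13^2 = 169 ≡ 169 (mod 617)
13^4 = (13^2)^2 ≡ 169^2 = 28561 ≡ 179 (mod 617)
13^8 = (13^4)^2 ≡ 179^2 = 32041 ≡ 574 (mod 617)
13^9 = 13^8 · 13^1 ≡ 574 · 13 ≡ 58 (mod 617).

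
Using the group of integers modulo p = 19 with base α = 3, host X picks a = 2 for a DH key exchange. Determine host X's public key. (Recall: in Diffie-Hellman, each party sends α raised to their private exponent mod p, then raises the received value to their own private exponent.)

Public value = 3^2 (mod 19).
3^1 ≡ 3 (mod 19)
3^2 = (3^1)^2 ≡ 3^2 = 9 ≡ 9 (mod 19)

9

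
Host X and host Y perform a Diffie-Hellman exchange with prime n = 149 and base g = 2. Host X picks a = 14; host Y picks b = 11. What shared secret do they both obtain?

Host Y sends B = g^b mod n = 2^11 mod 149.
2^1 ≡ 2 (mod 149)
2^2 = (2^1)^2 ≡ 2^2 = 4 ≡ 4 (mod 149)
2^4 = (2^2)^2 ≡ 4^2 = 16 ≡ 16 (mod 149)
2^8 = (2^4)^2 ≡ 16^2 = 256 ≡ 107 (mod 149)
2^11 = 2^8 · 2^2 · 2^1 ≡ 107 · 4 · 2 ≡ 111 (mod 149).
So B = 111. Host X then computes K = B^a mod n = 111^14 mod 149.
111^1 ≡ 111 (mod 149)
111^2 = (111^1)^2 ≡ 111^2 = 12321 ≡ 103 (mod 149)
111^4 = (111^2)^2 ≡ 103^2 = 10609 ≡ 30 (mod 149)
111^8 = (111^4)^2 ≡ 30^2 = 900 ≡ 6 (mod 149)
111^14 = 111^8 · 111^4 · 111^2 ≡ 6 · 30 · 103 ≡ 64 (mod 149).

64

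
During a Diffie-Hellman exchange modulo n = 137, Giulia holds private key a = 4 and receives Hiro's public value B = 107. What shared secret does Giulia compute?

Shared key K = 107^4 mod 137.
107^1 ≡ 107 (mod 137)
107^2 = (107^1)^2 ≡ 107^2 = 11449 ≡ 78 (mod 137)
107^4 = (107^2)^2 ≡ 78^2 = 6084 ≡ 56 (mod 137)

56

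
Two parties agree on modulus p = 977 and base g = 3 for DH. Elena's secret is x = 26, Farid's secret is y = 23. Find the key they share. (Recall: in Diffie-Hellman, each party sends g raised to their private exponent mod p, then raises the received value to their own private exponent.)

238

Elena sends A = g^x mod p = 3^26 mod 977.
3^1 ≡ 3 (mod 977)
3^2 = (3^1)^2 ≡ 3^2 = 9 ≡ 9 (mod 977)
3^4 = (3^2)^2 ≡ 9^2 = 81 ≡ 81 (mod 977)
3^8 = (3^4)^2 ≡ 81^2 = 6561 ≡ 699 (mod 977)
3^16 = (3^8)^2 ≡ 699^2 = 488601 ≡ 101 (mod 977)
3^26 = 3^16 · 3^8 · 3^2 ≡ 101 · 699 · 9 ≡ 341 (mod 977).
So A = 341. Farid then computes K = A^y mod p = 341^23 mod 977.
341^1 ≡ 341 (mod 977)
341^2 = (341^1)^2 ≡ 341^2 = 116281 ≡ 18 (mod 977)
341^4 = (341^2)^2 ≡ 18^2 = 324 ≡ 324 (mod 977)
341^8 = (341^4)^2 ≡ 324^2 = 104976 ≡ 437 (mod 977)
341^16 = (341^8)^2 ≡ 437^2 = 190969 ≡ 454 (mod 977)
341^23 = 341^16 · 341^4 · 341^2 · 341^1 ≡ 454 · 324 · 18 · 341 ≡ 238 (mod 977).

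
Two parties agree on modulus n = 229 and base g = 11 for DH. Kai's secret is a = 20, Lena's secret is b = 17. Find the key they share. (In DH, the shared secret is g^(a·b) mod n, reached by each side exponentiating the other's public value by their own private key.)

53

Kai sends A = g^a mod n = 11^20 mod 229.
11^1 ≡ 11 (mod 229)
11^2 = (11^1)^2 ≡ 11^2 = 121 ≡ 121 (mod 229)
11^4 = (11^2)^2 ≡ 121^2 = 14641 ≡ 214 (mod 229)
11^8 = (11^4)^2 ≡ 214^2 = 45796 ≡ 225 (mod 229)
11^16 = (11^8)^2 ≡ 225^2 = 50625 ≡ 16 (mod 229)
11^20 = 11^16 · 11^4 ≡ 16 · 214 ≡ 218 (mod 229).
So A = 218. Lena then computes K = A^b mod n = 218^17 mod 229.
218^1 ≡ 218 (mod 229)
218^2 = (218^1)^2 ≡ 218^2 = 47524 ≡ 121 (mod 229)
218^4 = (218^2)^2 ≡ 121^2 = 14641 ≡ 214 (mod 229)
218^8 = (218^4)^2 ≡ 214^2 = 45796 ≡ 225 (mod 229)
218^16 = (218^8)^2 ≡ 225^2 = 50625 ≡ 16 (mod 229)
218^17 = 218^16 · 218^1 ≡ 16 · 218 ≡ 53 (mod 229).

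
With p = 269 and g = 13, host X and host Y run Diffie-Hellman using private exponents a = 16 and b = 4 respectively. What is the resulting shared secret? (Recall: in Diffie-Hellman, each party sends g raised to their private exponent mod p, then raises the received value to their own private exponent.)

Host X sends A = g^a mod p = 13^16 mod 269.
13^1 ≡ 13 (mod 269)
13^2 = (13^1)^2 ≡ 13^2 = 169 ≡ 169 (mod 269)
13^4 = (13^2)^2 ≡ 169^2 = 28561 ≡ 47 (mod 269)
13^8 = (13^4)^2 ≡ 47^2 = 2209 ≡ 57 (mod 269)
13^16 = (13^8)^2 ≡ 57^2 = 3249 ≡ 21 (mod 269)
So A = 21. Host Y then computes K = A^b mod p = 21^4 mod 269.
21^1 ≡ 21 (mod 269)
21^2 = (21^1)^2 ≡ 21^2 = 441 ≡ 172 (mod 269)
21^4 = (21^2)^2 ≡ 172^2 = 29584 ≡ 263 (mod 269)

263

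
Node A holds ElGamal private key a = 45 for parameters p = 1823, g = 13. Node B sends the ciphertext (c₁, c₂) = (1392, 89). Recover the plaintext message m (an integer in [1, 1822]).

840

Shared mask s = c₁^a mod p = 1392^45 mod 1823.
1392^1 ≡ 1392 (mod 1823)
1392^2 = (1392^1)^2 ≡ 1392^2 = 1937664 ≡ 1638 (mod 1823)
1392^4 = (1392^2)^2 ≡ 1638^2 = 2683044 ≡ 1411 (mod 1823)
1392^8 = (1392^4)^2 ≡ 1411^2 = 1990921 ≡ 205 (mod 1823)
1392^16 = (1392^8)^2 ≡ 205^2 = 42025 ≡ 96 (mod 1823)
1392^32 = (1392^16)^2 ≡ 96^2 = 9216 ≡ 101 (mod 1823)
1392^45 = 1392^32 · 1392^8 · 1392^4 · 1392^1 ≡ 101 · 205 · 1411 · 1392 ≡ 37 (mod 1823).
So s = 37; s⁻¹ ≡ 542 (mod 1823).
m = c₂ · s⁻¹ mod 1823 = 89 · 542 mod 1823 = 840.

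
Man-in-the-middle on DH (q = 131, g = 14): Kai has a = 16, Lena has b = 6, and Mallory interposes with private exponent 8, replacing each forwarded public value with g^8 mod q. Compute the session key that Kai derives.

Kai receives Mallory's public value M = 14^8 mod 131 instead of the honest one.
14^1 ≡ 14 (mod 131)
14^2 = (14^1)^2 ≡ 14^2 = 196 ≡ 65 (mod 131)
14^4 = (14^2)^2 ≡ 65^2 = 4225 ≡ 33 (mod 131)
14^8 = (14^4)^2 ≡ 33^2 = 1089 ≡ 41 (mod 131)
So M = 41. Kai computes K = M^16 mod 131.
41^1 ≡ 41 (mod 131)
41^2 = (41^1)^2 ≡ 41^2 = 1681 ≡ 109 (mod 131)
41^4 = (41^2)^2 ≡ 109^2 = 11881 ≡ 91 (mod 131)
41^8 = (41^4)^2 ≡ 91^2 = 8281 ≡ 28 (mod 131)
41^16 = (41^8)^2 ≡ 28^2 = 784 ≡ 129 (mod 131)

129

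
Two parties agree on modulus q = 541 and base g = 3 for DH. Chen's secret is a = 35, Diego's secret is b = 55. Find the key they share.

Diego sends B = g^b mod q = 3^55 mod 541.
3^1 ≡ 3 (mod 541)
3^2 = (3^1)^2 ≡ 3^2 = 9 ≡ 9 (mod 541)
3^4 = (3^2)^2 ≡ 9^2 = 81 ≡ 81 (mod 541)
3^8 = (3^4)^2 ≡ 81^2 = 6561 ≡ 69 (mod 541)
3^16 = (3^8)^2 ≡ 69^2 = 4761 ≡ 433 (mod 541)
3^32 = (3^16)^2 ≡ 433^2 = 187489 ≡ 303 (mod 541)
3^55 = 3^32 · 3^16 · 3^4 · 3^2 · 3^1 ≡ 303 · 433 · 81 · 9 · 3 ≡ 420 (mod 541).
So B = 420. Chen then computes K = B^a mod q = 420^35 mod 541.
420^1 ≡ 420 (mod 541)
420^2 = (420^1)^2 ≡ 420^2 = 176400 ≡ 34 (mod 541)
420^4 = (420^2)^2 ≡ 34^2 = 1156 ≡ 74 (mod 541)
420^8 = (420^4)^2 ≡ 74^2 = 5476 ≡ 66 (mod 541)
420^16 = (420^8)^2 ≡ 66^2 = 4356 ≡ 28 (mod 541)
420^32 = (420^16)^2 ≡ 28^2 = 784 ≡ 243 (mod 541)
420^35 = 420^32 · 420^2 · 420^1 ≡ 243 · 34 · 420 ≡ 66 (mod 541).

66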